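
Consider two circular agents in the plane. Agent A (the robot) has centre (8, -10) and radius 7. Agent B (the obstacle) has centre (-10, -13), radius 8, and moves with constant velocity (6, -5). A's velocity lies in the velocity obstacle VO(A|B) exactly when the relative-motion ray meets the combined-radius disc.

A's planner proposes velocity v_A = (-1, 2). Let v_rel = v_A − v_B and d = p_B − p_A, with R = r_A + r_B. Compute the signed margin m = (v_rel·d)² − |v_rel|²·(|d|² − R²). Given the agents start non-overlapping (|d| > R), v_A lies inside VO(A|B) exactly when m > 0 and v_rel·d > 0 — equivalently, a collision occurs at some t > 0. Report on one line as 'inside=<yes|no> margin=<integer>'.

d = (-18, -3),  |d|² = 333;  R = 7+8 = 15,  c = 333−15² = 108
v_rel = (-7, 7),  |v_rel|² = 98;  v_rel·d = (-7)·(-18) + (7)·(-3) = 105
98·t² − 210·t + 108 = 0  ⇒  m = 105² − 98·108 = 441
m = 441 > 0,  v_rel·d = 105 > 0  ⇒  inside

inside=yes margin=441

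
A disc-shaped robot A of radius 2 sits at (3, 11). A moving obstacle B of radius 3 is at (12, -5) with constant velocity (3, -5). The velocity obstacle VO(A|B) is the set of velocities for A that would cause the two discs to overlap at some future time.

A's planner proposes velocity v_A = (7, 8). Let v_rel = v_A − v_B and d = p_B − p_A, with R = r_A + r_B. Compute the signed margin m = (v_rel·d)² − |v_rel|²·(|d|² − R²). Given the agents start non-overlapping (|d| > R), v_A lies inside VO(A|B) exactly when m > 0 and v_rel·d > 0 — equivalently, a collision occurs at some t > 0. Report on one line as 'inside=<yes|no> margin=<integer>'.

d = (9, -16),  |d|² = 337;  R = 2+3 = 5,  c = 337−5² = 312
v_rel = (4, 13),  |v_rel|² = 185;  v_rel·d = (4)·(9) + (13)·(-16) = -172
185·t² + 344·t + 312 = 0  ⇒  m = (-172)² − 185·312 = -28136
m = -28136 < 0,  v_rel·d = -172 < 0  ⇒  outside

inside=no margin=-28136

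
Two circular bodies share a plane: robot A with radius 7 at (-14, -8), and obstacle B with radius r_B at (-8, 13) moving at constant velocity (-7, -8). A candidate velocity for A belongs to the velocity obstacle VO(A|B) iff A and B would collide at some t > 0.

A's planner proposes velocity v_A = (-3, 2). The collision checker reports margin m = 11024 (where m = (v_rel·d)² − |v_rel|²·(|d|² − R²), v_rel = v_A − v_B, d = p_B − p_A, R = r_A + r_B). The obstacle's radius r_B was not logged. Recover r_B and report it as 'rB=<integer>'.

m = 11024
d = (6, 21);  v_rel = (4, 10),  |v_rel|² = 116
v_rel×d = (4)·(21) − (10)·(6) = 24
since m = R²·116 − 24²:  R² = (576 + 11024) / 116 = 100
R = √100 = 10  ⇒  r_B = 10 − 7 = 3

rB=3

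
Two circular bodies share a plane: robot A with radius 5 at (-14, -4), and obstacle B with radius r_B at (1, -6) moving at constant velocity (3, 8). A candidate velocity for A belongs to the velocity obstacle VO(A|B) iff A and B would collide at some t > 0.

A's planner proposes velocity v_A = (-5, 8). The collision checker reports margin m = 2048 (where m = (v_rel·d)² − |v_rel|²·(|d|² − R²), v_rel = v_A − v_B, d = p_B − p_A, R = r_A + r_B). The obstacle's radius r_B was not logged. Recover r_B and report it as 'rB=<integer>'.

m = 2048
d = (15, -2);  v_rel = (-8, 0),  |v_rel|² = 64
v_rel×d = (-8)·(-2) − (0)·(15) = 16
since m = R²·64 − 16²:  R² = (256 + 2048) / 64 = 36
R = √36 = 6  ⇒  r_B = 6 − 5 = 1

rB=1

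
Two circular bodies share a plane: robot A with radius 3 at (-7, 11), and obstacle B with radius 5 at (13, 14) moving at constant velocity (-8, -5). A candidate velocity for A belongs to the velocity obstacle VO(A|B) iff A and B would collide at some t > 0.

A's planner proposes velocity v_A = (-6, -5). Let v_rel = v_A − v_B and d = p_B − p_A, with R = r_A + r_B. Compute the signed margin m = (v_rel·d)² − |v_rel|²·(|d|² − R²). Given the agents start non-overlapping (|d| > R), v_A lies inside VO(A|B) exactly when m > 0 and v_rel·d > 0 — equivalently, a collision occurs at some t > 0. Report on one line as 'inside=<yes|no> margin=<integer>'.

d = (20, 3),  |d|² = 409;  R = 3+5 = 8,  c = 409−8² = 345
v_rel = (2, 0),  |v_rel|² = 4;  v_rel·d = (2)·(20) + (0)·(3) = 40
4·t² − 80·t + 345 = 0  ⇒  m = 40² − 4·345 = 220
m = 220 > 0,  v_rel·d = 40 > 0  ⇒  inside

inside=yes margin=220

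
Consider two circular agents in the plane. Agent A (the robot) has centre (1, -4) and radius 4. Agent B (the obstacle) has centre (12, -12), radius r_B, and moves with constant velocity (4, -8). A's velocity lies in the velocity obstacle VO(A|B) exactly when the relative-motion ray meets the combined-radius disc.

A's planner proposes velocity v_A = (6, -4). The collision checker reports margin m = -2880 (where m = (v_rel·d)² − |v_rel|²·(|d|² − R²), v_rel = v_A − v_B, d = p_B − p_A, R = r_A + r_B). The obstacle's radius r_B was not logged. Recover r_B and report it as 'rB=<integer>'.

m = -2880
d = (11, -8);  v_rel = (2, 4),  |v_rel|² = 20
v_rel×d = (2)·(-8) − (4)·(11) = -60
since m = R²·20 − (-60)²:  R² = (3600 + -2880) / 20 = 36
R = √36 = 6  ⇒  r_B = 6 − 4 = 2

rB=2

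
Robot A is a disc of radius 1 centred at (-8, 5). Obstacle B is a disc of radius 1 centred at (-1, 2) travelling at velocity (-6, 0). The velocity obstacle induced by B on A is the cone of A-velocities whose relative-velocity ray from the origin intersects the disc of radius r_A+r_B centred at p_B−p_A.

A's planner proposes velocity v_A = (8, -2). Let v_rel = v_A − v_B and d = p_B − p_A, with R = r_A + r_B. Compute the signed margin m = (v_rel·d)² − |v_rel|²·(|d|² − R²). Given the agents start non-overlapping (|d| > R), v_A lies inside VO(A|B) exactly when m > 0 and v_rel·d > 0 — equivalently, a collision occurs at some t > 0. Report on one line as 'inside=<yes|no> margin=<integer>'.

d = (7, -3),  |d|² = 58;  R = 1+1 = 2,  c = 58−2² = 54
v_rel = (14, -2),  |v_rel|² = 200;  v_rel·d = (14)·(7) + (-2)·(-3) = 104
200·t² − 208·t + 54 = 0  ⇒  m = 104² − 200·54 = 16
m = 16 > 0,  v_rel·d = 104 > 0  ⇒  inside

inside=yes margin=16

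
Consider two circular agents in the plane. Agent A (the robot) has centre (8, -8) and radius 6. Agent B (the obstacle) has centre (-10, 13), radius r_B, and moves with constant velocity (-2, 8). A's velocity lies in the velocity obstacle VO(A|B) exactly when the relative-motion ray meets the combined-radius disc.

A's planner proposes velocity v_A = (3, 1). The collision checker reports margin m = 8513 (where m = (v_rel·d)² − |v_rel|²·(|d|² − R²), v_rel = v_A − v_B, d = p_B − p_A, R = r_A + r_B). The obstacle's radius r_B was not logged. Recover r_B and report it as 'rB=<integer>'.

m = 8513
d = (-18, 21);  v_rel = (5, -7),  |v_rel|² = 74
v_rel×d = (5)·(21) − (-7)·(-18) = -21
since m = R²·74 − (-21)²:  R² = (441 + 8513) / 74 = 121
R = √121 = 11  ⇒  r_B = 11 − 6 = 5

rB=5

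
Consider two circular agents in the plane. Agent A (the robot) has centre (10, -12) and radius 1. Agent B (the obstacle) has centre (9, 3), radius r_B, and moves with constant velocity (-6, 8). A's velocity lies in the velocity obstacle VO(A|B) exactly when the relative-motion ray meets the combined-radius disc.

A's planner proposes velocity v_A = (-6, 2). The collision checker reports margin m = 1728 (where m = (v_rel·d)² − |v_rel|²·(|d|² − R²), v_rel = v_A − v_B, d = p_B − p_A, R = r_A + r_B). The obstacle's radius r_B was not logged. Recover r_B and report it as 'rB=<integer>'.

m = 1728
d = (-1, 15);  v_rel = (0, -6),  |v_rel|² = 36
v_rel×d = (0)·(15) − (-6)·(-1) = -6
since m = R²·36 − (-6)²:  R² = (36 + 1728) / 36 = 49
R = √49 = 7  ⇒  r_B = 7 − 1 = 6

rB=6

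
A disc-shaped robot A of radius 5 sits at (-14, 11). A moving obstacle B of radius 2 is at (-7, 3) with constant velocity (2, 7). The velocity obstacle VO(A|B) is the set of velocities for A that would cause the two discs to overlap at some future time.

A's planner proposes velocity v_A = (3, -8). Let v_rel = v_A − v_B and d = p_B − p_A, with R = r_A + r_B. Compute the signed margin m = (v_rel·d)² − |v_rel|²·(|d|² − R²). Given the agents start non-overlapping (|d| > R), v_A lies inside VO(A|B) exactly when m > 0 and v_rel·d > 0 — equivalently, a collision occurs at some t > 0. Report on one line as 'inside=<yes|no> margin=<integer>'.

d = (7, -8),  |d|² = 113;  R = 5+2 = 7,  c = 113−7² = 64
v_rel = (1, -15),  |v_rel|² = 226;  v_rel·d = (1)·(7) + (-15)·(-8) = 127
226·t² − 254·t + 64 = 0  ⇒  m = 127² − 226·64 = 1665
m = 1665 > 0,  v_rel·d = 127 > 0  ⇒  inside

inside=yes margin=1665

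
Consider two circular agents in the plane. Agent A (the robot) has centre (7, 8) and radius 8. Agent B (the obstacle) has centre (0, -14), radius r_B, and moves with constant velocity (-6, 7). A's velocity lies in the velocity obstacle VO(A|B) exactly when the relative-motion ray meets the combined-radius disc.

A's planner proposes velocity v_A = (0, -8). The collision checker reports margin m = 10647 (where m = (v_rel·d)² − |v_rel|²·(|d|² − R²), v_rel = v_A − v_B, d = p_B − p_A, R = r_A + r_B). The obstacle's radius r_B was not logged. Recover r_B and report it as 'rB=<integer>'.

m = 10647
d = (-7, -22);  v_rel = (6, -15),  |v_rel|² = 261
v_rel×d = (6)·(-22) − (-15)·(-7) = -237
since m = R²·261 − (-237)²:  R² = (56169 + 10647) / 261 = 256
R = √256 = 16  ⇒  r_B = 16 − 8 = 8

rB=8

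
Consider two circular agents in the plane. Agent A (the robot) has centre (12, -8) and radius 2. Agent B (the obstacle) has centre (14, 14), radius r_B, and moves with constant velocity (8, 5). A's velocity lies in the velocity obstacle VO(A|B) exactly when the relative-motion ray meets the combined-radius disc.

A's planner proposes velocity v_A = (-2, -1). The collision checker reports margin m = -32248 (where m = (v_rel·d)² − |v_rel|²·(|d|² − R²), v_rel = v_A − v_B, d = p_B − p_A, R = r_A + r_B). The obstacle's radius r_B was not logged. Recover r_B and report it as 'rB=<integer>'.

m = -32248
d = (2, 22);  v_rel = (-10, -6),  |v_rel|² = 136
v_rel×d = (-10)·(22) − (-6)·(2) = -208
since m = R²·136 − (-208)²:  R² = (43264 + -32248) / 136 = 81
R = √81 = 9  ⇒  r_B = 9 − 2 = 7

rB=7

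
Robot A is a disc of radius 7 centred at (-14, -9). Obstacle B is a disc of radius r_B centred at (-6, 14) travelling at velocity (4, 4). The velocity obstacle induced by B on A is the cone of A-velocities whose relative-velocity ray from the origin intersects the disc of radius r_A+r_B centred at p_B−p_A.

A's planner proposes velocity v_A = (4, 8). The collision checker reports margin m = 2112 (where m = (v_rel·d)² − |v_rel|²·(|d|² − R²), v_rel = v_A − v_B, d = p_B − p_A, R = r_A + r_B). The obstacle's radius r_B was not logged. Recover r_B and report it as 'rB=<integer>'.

m = 2112
d = (8, 23);  v_rel = (0, 4),  |v_rel|² = 16
v_rel×d = (0)·(23) − (4)·(8) = -32
since m = R²·16 − (-32)²:  R² = (1024 + 2112) / 16 = 196
R = √196 = 14  ⇒  r_B = 14 − 7 = 7

rB=7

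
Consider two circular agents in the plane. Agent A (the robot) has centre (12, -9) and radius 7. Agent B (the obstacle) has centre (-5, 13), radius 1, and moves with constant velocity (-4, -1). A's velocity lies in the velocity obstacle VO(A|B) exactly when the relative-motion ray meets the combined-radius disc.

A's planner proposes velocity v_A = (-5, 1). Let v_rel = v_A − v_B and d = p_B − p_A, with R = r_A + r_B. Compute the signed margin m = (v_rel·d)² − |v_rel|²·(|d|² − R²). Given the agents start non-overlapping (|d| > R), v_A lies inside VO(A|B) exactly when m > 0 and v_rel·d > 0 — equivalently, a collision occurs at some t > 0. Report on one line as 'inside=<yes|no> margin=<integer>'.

d = (-17, 22),  |d|² = 773;  R = 7+1 = 8,  c = 773−8² = 709
v_rel = (-1, 2),  |v_rel|² = 5;  v_rel·d = (-1)·(-17) + (2)·(22) = 61
5·t² − 122·t + 709 = 0  ⇒  m = 61² − 5·709 = 176
m = 176 > 0,  v_rel·d = 61 > 0  ⇒  inside

inside=yes margin=176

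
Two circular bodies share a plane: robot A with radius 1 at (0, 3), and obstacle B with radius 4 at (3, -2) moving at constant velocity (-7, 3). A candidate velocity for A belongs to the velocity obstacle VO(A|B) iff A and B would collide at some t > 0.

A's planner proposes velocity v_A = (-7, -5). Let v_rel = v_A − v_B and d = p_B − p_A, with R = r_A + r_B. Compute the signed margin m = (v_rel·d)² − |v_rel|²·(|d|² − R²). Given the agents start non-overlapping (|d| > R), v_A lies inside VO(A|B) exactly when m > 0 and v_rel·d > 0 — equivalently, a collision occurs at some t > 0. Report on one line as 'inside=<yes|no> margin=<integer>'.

d = (3, -5),  |d|² = 34;  R = 1+4 = 5,  c = 34−5² = 9
v_rel = (0, -8),  |v_rel|² = 64;  v_rel·d = (0)·(3) + (-8)·(-5) = 40
64·t² − 80·t + 9 = 0  ⇒  m = 40² − 64·9 = 1024
m = 1024 > 0,  v_rel·d = 40 > 0  ⇒  inside

inside=yes margin=1024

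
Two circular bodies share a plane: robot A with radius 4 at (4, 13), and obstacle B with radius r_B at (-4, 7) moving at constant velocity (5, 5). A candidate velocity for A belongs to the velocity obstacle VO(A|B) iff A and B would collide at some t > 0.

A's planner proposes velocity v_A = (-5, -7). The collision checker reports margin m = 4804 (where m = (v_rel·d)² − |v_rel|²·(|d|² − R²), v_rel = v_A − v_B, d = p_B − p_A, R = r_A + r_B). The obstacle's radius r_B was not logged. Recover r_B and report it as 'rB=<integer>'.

m = 4804
d = (-8, -6);  v_rel = (-10, -12),  |v_rel|² = 244
v_rel×d = (-10)·(-6) − (-12)·(-8) = -36
since m = R²·244 − (-36)²:  R² = (1296 + 4804) / 244 = 25
R = √25 = 5  ⇒  r_B = 5 − 4 = 1

rB=1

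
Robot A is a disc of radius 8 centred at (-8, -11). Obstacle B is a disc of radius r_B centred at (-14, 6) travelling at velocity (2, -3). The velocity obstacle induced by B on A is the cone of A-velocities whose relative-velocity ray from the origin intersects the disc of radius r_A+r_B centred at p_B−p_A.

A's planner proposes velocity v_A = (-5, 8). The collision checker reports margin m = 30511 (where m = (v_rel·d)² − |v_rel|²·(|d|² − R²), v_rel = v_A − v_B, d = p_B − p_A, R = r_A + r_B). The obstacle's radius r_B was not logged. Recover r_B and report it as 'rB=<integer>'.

m = 30511
d = (-6, 17);  v_rel = (-7, 11),  |v_rel|² = 170
v_rel×d = (-7)·(17) − (11)·(-6) = -53
since m = R²·170 − (-53)²:  R² = (2809 + 30511) / 170 = 196
R = √196 = 14  ⇒  r_B = 14 − 8 = 6

rB=6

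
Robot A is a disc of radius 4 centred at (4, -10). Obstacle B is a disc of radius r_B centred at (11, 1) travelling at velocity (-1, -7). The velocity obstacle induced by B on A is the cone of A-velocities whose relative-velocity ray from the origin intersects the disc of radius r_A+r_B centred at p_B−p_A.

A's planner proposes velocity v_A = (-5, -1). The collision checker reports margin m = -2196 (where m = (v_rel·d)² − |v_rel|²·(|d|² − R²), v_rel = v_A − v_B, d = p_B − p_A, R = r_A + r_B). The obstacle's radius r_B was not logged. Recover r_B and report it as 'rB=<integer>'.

m = -2196
d = (7, 11);  v_rel = (-4, 6),  |v_rel|² = 52
v_rel×d = (-4)·(11) − (6)·(7) = -86
since m = R²·52 − (-86)²:  R² = (7396 + -2196) / 52 = 100
R = √100 = 10  ⇒  r_B = 10 − 4 = 6

rB=6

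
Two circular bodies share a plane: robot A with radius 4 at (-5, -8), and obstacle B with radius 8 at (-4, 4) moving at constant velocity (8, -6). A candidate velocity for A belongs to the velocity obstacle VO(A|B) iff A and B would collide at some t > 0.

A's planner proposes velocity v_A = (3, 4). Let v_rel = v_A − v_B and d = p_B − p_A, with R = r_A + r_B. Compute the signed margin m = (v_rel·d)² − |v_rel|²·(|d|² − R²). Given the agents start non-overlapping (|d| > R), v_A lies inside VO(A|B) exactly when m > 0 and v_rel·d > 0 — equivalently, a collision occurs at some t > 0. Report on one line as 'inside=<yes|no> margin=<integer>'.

d = (1, 12),  |d|² = 145;  R = 4+8 = 12,  c = 145−12² = 1
v_rel = (-5, 10),  |v_rel|² = 125;  v_rel·d = (-5)·(1) + (10)·(12) = 115
125·t² − 230·t + 1 = 0  ⇒  m = 115² − 125·1 = 13100
m = 13100 > 0,  v_rel·d = 115 > 0  ⇒  inside

inside=yes margin=13100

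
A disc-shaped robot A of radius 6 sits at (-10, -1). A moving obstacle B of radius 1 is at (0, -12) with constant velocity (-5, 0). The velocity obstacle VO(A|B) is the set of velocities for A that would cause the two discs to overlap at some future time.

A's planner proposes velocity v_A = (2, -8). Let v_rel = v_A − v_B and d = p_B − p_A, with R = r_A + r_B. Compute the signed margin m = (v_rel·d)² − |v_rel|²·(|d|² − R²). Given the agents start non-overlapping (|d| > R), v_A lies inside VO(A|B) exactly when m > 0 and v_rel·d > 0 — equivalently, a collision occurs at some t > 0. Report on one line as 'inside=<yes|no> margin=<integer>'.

d = (10, -11),  |d|² = 221;  R = 6+1 = 7,  c = 221−7² = 172
v_rel = (7, -8),  |v_rel|² = 113;  v_rel·d = (7)·(10) + (-8)·(-11) = 158
113·t² − 316·t + 172 = 0  ⇒  m = 158² − 113·172 = 5528
m = 5528 > 0,  v_rel·d = 158 > 0  ⇒  inside

inside=yes margin=5528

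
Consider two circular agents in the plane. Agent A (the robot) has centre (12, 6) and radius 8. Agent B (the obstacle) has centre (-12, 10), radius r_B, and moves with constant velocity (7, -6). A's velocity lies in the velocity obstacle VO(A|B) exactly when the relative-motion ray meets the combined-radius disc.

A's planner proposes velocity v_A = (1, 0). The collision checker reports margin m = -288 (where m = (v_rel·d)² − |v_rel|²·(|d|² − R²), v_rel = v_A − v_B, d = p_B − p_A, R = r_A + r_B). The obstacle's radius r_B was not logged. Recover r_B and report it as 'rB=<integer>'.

m = -288
d = (-24, 4);  v_rel = (-6, 6),  |v_rel|² = 72
v_rel×d = (-6)·(4) − (6)·(-24) = 120
since m = R²·72 − 120²:  R² = (14400 + -288) / 72 = 196
R = √196 = 14  ⇒  r_B = 14 − 8 = 6

rB=6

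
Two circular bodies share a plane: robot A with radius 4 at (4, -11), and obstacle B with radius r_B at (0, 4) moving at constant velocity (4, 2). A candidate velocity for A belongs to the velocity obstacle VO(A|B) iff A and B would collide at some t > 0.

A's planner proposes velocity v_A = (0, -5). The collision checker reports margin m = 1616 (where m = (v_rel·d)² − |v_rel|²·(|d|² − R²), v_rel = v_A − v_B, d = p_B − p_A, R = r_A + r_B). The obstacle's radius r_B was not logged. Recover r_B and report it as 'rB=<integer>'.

m = 1616
d = (-4, 15);  v_rel = (-4, -7),  |v_rel|² = 65
v_rel×d = (-4)·(15) − (-7)·(-4) = -88
since m = R²·65 − (-88)²:  R² = (7744 + 1616) / 65 = 144
R = √144 = 12  ⇒  r_B = 12 − 4 = 8

rB=8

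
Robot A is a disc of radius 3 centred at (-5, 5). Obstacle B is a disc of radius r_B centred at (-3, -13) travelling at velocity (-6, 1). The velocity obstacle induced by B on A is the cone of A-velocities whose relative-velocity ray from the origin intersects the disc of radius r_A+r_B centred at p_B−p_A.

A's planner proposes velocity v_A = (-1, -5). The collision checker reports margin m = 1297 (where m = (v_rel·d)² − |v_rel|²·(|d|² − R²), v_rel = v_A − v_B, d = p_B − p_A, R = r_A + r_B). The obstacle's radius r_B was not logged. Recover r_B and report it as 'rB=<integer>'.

m = 1297
d = (2, -18);  v_rel = (5, -6),  |v_rel|² = 61
v_rel×d = (5)·(-18) − (-6)·(2) = -78
since m = R²·61 − (-78)²:  R² = (6084 + 1297) / 61 = 121
R = √121 = 11  ⇒  r_B = 11 − 3 = 8

rB=8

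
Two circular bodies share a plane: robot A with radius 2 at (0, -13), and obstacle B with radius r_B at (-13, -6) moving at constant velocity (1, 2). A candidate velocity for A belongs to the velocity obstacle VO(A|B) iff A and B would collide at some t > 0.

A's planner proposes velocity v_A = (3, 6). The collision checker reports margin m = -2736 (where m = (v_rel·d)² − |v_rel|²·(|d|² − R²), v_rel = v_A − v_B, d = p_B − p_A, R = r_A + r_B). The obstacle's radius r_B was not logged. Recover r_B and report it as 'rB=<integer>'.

m = -2736
d = (-13, 7);  v_rel = (2, 4),  |v_rel|² = 20
v_rel×d = (2)·(7) − (4)·(-13) = 66
since m = R²·20 − 66²:  R² = (4356 + -2736) / 20 = 81
R = √81 = 9  ⇒  r_B = 9 − 2 = 7

rB=7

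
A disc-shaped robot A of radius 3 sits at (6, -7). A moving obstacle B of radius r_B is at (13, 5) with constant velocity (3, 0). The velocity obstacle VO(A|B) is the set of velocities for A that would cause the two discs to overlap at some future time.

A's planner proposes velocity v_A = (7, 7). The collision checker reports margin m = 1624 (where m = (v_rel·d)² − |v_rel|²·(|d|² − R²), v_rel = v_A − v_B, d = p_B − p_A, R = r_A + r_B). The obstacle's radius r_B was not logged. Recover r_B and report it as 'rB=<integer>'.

m = 1624
d = (7, 12);  v_rel = (4, 7),  |v_rel|² = 65
v_rel×d = (4)·(12) − (7)·(7) = -1
since m = R²·65 − (-1)²:  R² = (1 + 1624) / 65 = 25
R = √25 = 5  ⇒  r_B = 5 − 3 = 2

rB=2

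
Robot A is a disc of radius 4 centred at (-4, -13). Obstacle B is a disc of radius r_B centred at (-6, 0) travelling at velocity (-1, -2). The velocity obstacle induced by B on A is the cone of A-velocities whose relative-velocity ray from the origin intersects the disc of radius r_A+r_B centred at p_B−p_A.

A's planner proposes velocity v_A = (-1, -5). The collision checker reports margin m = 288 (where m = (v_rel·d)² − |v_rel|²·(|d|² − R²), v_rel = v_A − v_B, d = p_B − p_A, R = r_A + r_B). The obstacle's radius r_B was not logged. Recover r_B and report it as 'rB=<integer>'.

m = 288
d = (-2, 13);  v_rel = (0, -3),  |v_rel|² = 9
v_rel×d = (0)·(13) − (-3)·(-2) = -6
since m = R²·9 − (-6)²:  R² = (36 + 288) / 9 = 36
R = √36 = 6  ⇒  r_B = 6 − 4 = 2

rB=2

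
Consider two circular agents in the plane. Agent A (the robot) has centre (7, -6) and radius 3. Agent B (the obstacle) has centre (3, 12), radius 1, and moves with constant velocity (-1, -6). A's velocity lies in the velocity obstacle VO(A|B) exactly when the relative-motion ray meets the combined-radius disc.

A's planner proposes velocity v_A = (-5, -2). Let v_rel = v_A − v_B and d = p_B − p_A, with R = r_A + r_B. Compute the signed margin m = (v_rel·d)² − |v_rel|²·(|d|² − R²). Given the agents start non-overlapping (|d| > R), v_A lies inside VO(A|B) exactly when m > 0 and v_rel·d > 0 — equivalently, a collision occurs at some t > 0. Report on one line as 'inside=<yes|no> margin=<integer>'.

d = (-4, 18),  |d|² = 340;  R = 3+1 = 4,  c = 340−4² = 324
v_rel = (-4, 4),  |v_rel|² = 32;  v_rel·d = (-4)·(-4) + (4)·(18) = 88
32·t² − 176·t + 324 = 0  ⇒  m = 88² − 32·324 = -2624
m = -2624 < 0,  v_rel·d = 88 > 0  ⇒  outside

inside=no margin=-2624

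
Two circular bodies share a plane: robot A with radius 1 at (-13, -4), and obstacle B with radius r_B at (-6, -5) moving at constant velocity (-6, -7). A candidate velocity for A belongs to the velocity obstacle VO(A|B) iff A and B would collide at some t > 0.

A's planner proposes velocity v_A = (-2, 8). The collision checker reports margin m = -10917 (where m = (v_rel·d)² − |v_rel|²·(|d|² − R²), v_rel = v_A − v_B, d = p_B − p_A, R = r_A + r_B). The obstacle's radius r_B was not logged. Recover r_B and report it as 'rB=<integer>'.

m = -10917
d = (7, -1);  v_rel = (4, 15),  |v_rel|² = 241
v_rel×d = (4)·(-1) − (15)·(7) = -109
since m = R²·241 − (-109)²:  R² = (11881 + -10917) / 241 = 4
R = √4 = 2  ⇒  r_B = 2 − 1 = 1

rB=1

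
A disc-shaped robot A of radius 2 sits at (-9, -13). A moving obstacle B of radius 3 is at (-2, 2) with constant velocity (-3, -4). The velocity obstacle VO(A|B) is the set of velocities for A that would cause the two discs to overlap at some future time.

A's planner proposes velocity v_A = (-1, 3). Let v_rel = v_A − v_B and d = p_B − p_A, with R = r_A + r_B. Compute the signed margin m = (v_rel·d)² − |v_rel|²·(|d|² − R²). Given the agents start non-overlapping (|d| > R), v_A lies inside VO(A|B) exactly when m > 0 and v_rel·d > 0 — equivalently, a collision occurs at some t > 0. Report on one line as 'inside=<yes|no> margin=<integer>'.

d = (7, 15),  |d|² = 274;  R = 2+3 = 5,  c = 274−5² = 249
v_rel = (2, 7),  |v_rel|² = 53;  v_rel·d = (2)·(7) + (7)·(15) = 119
53·t² − 238·t + 249 = 0  ⇒  m = 119² − 53·249 = 964
m = 964 > 0,  v_rel·d = 119 > 0  ⇒  inside

inside=yes margin=964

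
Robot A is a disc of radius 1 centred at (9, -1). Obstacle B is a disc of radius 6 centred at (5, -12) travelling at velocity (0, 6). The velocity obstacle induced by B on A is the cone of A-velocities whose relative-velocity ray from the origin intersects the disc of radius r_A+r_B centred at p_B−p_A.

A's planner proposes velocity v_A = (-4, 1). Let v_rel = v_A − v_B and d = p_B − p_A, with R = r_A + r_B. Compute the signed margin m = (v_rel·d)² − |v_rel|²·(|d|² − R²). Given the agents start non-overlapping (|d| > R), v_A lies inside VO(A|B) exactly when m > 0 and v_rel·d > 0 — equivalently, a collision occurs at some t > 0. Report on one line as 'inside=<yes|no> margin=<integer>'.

d = (-4, -11),  |d|² = 137;  R = 1+6 = 7,  c = 137−7² = 88
v_rel = (-4, -5),  |v_rel|² = 41;  v_rel·d = (-4)·(-4) + (-5)·(-11) = 71
41·t² − 142·t + 88 = 0  ⇒  m = 71² − 41·88 = 1433
m = 1433 > 0,  v_rel·d = 71 > 0  ⇒  inside

inside=yes margin=1433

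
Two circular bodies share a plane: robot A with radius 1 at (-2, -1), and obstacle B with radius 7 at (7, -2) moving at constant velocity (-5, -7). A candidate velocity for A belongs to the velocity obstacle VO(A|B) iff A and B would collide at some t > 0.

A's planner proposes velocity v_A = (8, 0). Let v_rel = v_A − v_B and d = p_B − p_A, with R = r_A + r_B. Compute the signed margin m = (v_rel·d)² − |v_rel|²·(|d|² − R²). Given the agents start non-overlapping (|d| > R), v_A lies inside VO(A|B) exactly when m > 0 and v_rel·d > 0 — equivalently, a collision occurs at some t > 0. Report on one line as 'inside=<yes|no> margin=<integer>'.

d = (9, -1),  |d|² = 82;  R = 1+7 = 8,  c = 82−8² = 18
v_rel = (13, 7),  |v_rel|² = 218;  v_rel·d = (13)·(9) + (7)·(-1) = 110
218·t² − 220·t + 18 = 0  ⇒  m = 110² − 218·18 = 8176
m = 8176 > 0,  v_rel·d = 110 > 0  ⇒  inside

inside=yes margin=8176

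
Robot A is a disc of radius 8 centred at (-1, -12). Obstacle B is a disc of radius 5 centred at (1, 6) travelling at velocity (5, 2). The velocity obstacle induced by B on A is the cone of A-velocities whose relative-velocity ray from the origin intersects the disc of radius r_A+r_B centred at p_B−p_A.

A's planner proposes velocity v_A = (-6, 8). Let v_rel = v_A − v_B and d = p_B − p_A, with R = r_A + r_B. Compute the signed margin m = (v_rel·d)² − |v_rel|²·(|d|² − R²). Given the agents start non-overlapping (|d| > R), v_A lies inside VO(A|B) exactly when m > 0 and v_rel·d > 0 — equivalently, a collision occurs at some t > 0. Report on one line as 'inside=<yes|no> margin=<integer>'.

d = (2, 18),  |d|² = 328;  R = 8+5 = 13,  c = 328−13² = 159
v_rel = (-11, 6),  |v_rel|² = 157;  v_rel·d = (-11)·(2) + (6)·(18) = 86
157·t² − 172·t + 159 = 0  ⇒  m = 86² − 157·159 = -17567
m = -17567 < 0,  v_rel·d = 86 > 0  ⇒  outside

inside=no margin=-17567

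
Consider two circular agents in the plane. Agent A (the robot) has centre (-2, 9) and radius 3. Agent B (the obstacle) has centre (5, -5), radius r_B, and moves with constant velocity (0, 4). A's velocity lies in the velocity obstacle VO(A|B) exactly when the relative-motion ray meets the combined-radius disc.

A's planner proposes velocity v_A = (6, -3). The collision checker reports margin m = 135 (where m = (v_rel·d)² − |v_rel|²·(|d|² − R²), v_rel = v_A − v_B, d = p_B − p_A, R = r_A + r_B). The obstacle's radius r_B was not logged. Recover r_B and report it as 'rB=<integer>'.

m = 135
d = (7, -14);  v_rel = (6, -7),  |v_rel|² = 85
v_rel×d = (6)·(-14) − (-7)·(7) = -35
since m = R²·85 − (-35)²:  R² = (1225 + 135) / 85 = 16
R = √16 = 4  ⇒  r_B = 4 − 3 = 1

rB=1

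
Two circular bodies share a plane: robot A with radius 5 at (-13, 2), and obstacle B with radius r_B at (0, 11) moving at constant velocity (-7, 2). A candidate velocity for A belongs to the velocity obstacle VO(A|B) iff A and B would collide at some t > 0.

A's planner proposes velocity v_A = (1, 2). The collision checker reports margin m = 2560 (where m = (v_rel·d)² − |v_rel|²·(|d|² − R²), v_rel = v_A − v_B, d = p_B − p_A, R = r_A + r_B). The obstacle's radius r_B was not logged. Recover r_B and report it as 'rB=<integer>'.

m = 2560
d = (13, 9);  v_rel = (8, 0),  |v_rel|² = 64
v_rel×d = (8)·(9) − (0)·(13) = 72
since m = R²·64 − 72²:  R² = (5184 + 2560) / 64 = 121
R = √121 = 11  ⇒  r_B = 11 − 5 = 6

rB=6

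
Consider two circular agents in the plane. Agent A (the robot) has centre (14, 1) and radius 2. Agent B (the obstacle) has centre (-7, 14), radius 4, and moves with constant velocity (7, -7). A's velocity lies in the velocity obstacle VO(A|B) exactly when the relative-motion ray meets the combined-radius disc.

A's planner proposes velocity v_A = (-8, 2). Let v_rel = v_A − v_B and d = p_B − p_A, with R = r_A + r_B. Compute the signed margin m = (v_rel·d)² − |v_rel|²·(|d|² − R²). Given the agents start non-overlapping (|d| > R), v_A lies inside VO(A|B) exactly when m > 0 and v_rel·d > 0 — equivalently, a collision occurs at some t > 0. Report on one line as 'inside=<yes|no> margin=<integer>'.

d = (-21, 13),  |d|² = 610;  R = 2+4 = 6,  c = 610−6² = 574
v_rel = (-15, 9),  |v_rel|² = 306;  v_rel·d = (-15)·(-21) + (9)·(13) = 432
306·t² − 864·t + 574 = 0  ⇒  m = 432² − 306·574 = 10980
m = 10980 > 0,  v_rel·d = 432 > 0  ⇒  inside

inside=yes margin=10980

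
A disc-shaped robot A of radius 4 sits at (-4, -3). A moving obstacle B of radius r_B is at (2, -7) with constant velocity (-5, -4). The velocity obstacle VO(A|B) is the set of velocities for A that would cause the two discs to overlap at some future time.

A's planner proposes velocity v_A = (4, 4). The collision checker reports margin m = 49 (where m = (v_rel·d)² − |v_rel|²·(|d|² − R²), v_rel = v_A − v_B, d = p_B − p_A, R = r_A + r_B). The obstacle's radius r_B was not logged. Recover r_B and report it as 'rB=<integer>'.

m = 49
d = (6, -4);  v_rel = (9, 8),  |v_rel|² = 145
v_rel×d = (9)·(-4) − (8)·(6) = -84
since m = R²·145 − (-84)²:  R² = (7056 + 49) / 145 = 49
R = √49 = 7  ⇒  r_B = 7 − 4 = 3

rB=3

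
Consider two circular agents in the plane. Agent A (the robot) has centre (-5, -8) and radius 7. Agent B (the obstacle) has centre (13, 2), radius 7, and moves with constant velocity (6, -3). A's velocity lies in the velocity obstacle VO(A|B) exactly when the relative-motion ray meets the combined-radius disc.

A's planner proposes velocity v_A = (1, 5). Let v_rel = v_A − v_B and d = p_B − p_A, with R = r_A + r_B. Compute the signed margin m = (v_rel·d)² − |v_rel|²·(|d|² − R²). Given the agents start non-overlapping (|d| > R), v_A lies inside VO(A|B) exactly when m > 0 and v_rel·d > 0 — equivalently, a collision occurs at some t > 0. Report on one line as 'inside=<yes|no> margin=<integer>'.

d = (18, 10),  |d|² = 424;  R = 7+7 = 14,  c = 424−14² = 228
v_rel = (-5, 8),  |v_rel|² = 89;  v_rel·d = (-5)·(18) + (8)·(10) = -10
89·t² + 20·t + 228 = 0  ⇒  m = (-10)² − 89·228 = -20192
m = -20192 < 0,  v_rel·d = -10 < 0  ⇒  outside

inside=no margin=-20192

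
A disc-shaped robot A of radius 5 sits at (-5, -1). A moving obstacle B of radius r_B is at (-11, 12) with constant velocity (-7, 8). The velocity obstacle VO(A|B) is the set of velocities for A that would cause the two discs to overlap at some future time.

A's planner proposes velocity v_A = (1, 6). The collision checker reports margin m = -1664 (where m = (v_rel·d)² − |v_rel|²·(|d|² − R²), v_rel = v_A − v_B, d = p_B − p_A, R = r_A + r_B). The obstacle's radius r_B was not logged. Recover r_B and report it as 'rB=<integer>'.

m = -1664
d = (-6, 13);  v_rel = (8, -2),  |v_rel|² = 68
v_rel×d = (8)·(13) − (-2)·(-6) = 92
since m = R²·68 − 92²:  R² = (8464 + -1664) / 68 = 100
R = √100 = 10  ⇒  r_B = 10 − 5 = 5

rB=5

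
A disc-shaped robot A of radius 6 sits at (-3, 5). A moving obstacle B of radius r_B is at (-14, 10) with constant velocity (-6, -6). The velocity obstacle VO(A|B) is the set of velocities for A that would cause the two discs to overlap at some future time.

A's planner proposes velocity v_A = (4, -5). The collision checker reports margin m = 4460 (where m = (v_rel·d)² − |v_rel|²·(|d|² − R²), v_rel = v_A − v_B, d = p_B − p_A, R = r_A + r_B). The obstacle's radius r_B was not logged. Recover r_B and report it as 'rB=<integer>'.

m = 4460
d = (-11, 5);  v_rel = (10, 1),  |v_rel|² = 101
v_rel×d = (10)·(5) − (1)·(-11) = 61
since m = R²·101 − 61²:  R² = (3721 + 4460) / 101 = 81
R = √81 = 9  ⇒  r_B = 9 − 6 = 3

rB=3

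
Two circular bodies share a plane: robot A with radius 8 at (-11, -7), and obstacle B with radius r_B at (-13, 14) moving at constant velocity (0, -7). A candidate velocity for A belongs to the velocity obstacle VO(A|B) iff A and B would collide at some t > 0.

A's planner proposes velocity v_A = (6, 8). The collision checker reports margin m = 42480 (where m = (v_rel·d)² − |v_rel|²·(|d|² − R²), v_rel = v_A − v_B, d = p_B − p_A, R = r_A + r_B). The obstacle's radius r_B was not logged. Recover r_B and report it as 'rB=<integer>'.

m = 42480
d = (-2, 21);  v_rel = (6, 15),  |v_rel|² = 261
v_rel×d = (6)·(21) − (15)·(-2) = 156
since m = R²·261 − 156²:  R² = (24336 + 42480) / 261 = 256
R = √256 = 16  ⇒  r_B = 16 − 8 = 8

rB=8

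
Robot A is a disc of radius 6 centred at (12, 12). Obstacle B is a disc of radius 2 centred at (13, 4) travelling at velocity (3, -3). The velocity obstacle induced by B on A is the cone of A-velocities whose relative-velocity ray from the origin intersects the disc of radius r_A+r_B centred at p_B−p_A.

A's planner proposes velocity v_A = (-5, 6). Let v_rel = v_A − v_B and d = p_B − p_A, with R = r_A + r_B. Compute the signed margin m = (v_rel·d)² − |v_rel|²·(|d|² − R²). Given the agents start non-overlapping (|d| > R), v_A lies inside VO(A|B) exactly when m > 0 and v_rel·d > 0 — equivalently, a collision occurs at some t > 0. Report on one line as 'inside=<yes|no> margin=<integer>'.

d = (1, -8),  |d|² = 65;  R = 6+2 = 8,  c = 65−8² = 1
v_rel = (-8, 9),  |v_rel|² = 145;  v_rel·d = (-8)·(1) + (9)·(-8) = -80
145·t² + 160·t + 1 = 0  ⇒  m = (-80)² − 145·1 = 6255
m = 6255 > 0,  v_rel·d = -80 < 0  ⇒  outside

inside=no margin=6255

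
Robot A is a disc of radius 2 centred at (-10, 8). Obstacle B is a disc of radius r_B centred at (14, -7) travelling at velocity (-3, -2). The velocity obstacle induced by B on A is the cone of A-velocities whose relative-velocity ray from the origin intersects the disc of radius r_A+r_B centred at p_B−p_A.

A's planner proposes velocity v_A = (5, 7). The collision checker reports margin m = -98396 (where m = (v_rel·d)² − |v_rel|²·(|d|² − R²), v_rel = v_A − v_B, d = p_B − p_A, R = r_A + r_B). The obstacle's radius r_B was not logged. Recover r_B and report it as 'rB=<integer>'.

m = -98396
d = (24, -15);  v_rel = (8, 9),  |v_rel|² = 145
v_rel×d = (8)·(-15) − (9)·(24) = -336
since m = R²·145 − (-336)²:  R² = (112896 + -98396) / 145 = 100
R = √100 = 10  ⇒  r_B = 10 − 2 = 8

rB=8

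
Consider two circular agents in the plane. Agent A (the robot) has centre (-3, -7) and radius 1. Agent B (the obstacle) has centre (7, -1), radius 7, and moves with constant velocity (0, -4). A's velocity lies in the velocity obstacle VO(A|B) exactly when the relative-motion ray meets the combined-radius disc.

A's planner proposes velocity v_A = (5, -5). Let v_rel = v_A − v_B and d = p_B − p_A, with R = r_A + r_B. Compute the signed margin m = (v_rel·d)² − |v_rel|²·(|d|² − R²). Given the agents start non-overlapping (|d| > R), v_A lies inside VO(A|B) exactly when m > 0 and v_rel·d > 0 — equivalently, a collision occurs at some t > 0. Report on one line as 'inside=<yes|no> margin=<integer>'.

d = (10, 6),  |d|² = 136;  R = 1+7 = 8,  c = 136−8² = 72
v_rel = (5, -1),  |v_rel|² = 26;  v_rel·d = (5)·(10) + (-1)·(6) = 44
26·t² − 88·t + 72 = 0  ⇒  m = 44² − 26·72 = 64
m = 64 > 0,  v_rel·d = 44 > 0  ⇒  inside

inside=yes margin=64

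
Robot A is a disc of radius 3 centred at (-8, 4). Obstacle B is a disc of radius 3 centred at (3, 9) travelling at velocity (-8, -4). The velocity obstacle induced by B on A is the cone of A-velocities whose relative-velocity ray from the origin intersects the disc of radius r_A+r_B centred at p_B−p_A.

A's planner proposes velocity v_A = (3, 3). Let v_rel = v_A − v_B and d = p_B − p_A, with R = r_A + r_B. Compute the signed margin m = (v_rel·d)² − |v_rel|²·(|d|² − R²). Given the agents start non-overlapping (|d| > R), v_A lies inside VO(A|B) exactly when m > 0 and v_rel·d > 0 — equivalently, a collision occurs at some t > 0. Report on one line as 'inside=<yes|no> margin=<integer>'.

d = (11, 5),  |d|² = 146;  R = 3+3 = 6,  c = 146−6² = 110
v_rel = (11, 7),  |v_rel|² = 170;  v_rel·d = (11)·(11) + (7)·(5) = 156
170·t² − 312·t + 110 = 0  ⇒  m = 156² − 170·110 = 5636
m = 5636 > 0,  v_rel·d = 156 > 0  ⇒  inside

inside=yes margin=5636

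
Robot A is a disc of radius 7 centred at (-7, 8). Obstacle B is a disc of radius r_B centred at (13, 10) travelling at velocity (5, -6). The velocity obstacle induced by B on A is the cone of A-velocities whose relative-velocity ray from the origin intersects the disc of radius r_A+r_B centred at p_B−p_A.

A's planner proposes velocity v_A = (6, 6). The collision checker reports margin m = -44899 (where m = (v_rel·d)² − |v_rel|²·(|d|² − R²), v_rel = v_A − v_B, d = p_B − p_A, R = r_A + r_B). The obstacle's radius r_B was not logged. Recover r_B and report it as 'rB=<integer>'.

m = -44899
d = (20, 2);  v_rel = (1, 12),  |v_rel|² = 145
v_rel×d = (1)·(2) − (12)·(20) = -238
since m = R²·145 − (-238)²:  R² = (56644 + -44899) / 145 = 81
R = √81 = 9  ⇒  r_B = 9 − 7 = 2

rB=2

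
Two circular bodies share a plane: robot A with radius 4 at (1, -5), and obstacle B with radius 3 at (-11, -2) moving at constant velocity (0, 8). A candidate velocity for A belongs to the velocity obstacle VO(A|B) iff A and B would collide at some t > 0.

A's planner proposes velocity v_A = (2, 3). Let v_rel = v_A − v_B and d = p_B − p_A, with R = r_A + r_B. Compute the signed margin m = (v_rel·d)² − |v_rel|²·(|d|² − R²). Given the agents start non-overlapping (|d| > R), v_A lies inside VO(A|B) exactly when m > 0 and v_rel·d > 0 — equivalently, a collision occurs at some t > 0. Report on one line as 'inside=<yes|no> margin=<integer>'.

d = (-12, 3),  |d|² = 153;  R = 4+3 = 7,  c = 153−7² = 104
v_rel = (2, -5),  |v_rel|² = 29;  v_rel·d = (2)·(-12) + (-5)·(3) = -39
29·t² + 78·t + 104 = 0  ⇒  m = (-39)² − 29·104 = -1495
m = -1495 < 0,  v_rel·d = -39 < 0  ⇒  outside

inside=no margin=-1495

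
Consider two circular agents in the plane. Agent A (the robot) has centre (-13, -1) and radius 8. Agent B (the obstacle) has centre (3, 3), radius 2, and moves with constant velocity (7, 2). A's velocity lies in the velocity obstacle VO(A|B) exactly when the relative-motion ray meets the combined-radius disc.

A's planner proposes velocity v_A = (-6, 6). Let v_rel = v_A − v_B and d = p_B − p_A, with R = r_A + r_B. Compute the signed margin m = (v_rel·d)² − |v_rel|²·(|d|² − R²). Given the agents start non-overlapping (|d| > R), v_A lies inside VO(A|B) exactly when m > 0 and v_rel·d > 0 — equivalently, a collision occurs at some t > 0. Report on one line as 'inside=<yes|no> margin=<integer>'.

d = (16, 4),  |d|² = 272;  R = 8+2 = 10,  c = 272−10² = 172
v_rel = (-13, 4),  |v_rel|² = 185;  v_rel·d = (-13)·(16) + (4)·(4) = -192
185·t² + 384·t + 172 = 0  ⇒  m = (-192)² − 185·172 = 5044
m = 5044 > 0,  v_rel·d = -192 < 0  ⇒  outside

inside=no margin=5044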